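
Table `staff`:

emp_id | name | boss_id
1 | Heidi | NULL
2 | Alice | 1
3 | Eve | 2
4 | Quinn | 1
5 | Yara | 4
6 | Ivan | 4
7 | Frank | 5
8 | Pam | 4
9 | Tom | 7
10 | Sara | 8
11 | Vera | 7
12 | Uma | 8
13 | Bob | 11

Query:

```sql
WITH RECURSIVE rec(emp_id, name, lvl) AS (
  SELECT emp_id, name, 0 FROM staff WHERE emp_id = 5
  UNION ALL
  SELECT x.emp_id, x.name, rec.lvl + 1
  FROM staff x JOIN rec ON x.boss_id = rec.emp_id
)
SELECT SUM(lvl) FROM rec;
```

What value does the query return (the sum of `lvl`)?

8

Base: emp_id=5 (Yara) at lvl 0.
Iteration 1: rows with boss_id in {5} -> Frank (id 7, lvl 1).
Iteration 2: rows with boss_id in {7} -> Tom (id 9, lvl 2), Vera (id 11, lvl 2).
Iteration 3: rows with boss_id in {9,11} -> Bob (id 13, lvl 3).
Iteration 4: no rows with boss_id in {13}; recursion stops.
SUM(lvl) = 0 + 1 + 2 + 2 + 3 = 8.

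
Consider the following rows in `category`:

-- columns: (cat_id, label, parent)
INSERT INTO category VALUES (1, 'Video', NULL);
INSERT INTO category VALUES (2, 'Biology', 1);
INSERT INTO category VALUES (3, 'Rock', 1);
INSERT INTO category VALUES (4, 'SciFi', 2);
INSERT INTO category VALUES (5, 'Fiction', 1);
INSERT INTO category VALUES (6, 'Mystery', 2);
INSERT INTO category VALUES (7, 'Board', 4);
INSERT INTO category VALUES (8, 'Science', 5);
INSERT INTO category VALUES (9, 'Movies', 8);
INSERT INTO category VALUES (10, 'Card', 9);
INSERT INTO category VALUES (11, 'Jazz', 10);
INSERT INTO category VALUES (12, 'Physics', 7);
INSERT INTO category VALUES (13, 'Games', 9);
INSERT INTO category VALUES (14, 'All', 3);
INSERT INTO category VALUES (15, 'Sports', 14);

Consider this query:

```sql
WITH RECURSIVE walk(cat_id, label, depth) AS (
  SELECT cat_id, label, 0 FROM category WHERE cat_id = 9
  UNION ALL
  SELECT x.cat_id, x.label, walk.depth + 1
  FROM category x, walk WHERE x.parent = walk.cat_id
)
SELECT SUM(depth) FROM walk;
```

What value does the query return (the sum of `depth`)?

Base: cat_id=9 (Movies) at depth 0.
Iteration 1: rows with parent in {9} -> Card (id 10, depth 1), Games (id 13, depth 1).
Iteration 2: rows with parent in {10,13} -> Jazz (id 11, depth 2).
Iteration 3: no rows with parent in {11}; recursion stops.
SUM(depth) = 0 + 1 + 1 + 2 = 4.

4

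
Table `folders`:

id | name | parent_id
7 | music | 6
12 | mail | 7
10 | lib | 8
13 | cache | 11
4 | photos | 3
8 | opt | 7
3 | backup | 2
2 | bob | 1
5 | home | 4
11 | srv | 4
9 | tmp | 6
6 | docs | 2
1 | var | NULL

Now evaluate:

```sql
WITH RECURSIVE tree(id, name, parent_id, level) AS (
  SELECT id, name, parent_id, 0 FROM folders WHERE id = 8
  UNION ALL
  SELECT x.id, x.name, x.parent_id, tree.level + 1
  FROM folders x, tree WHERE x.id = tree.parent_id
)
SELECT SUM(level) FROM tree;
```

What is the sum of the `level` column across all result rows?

Base: id=8 (opt), parent_id=7, level 0.
Iteration 1: join on id=7 -> music (id 7, parent_id=6, level 1).
Iteration 2: join on id=6 -> docs (id 6, parent_id=2, level 2).
Iteration 3: join on id=2 -> bob (id 2, parent_id=1, level 3).
Iteration 4: join on id=1 -> var (id 1, parent_id=NULL, level 4).
Iteration 5: parent_id is NULL; no match; recursion stops.
SUM(level) = 0 + 1 + 2 + 3 + 4 = 10.

10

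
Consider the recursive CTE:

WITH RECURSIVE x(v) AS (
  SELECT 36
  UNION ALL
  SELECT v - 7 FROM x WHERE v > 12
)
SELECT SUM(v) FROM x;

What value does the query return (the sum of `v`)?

Base: v=36.
Iteration 1: 36 > 12 holds -> v = 36 - 7 = 29.
Iteration 2: 29 > 12 holds -> v = 29 - 7 = 22.
Iteration 3: 22 > 12 holds -> v = 22 - 7 = 15.
Iteration 4: 15 > 12 holds -> v = 15 - 7 = 8.
Iteration 5: 8 > 12 fails; recursion stops.
SUM(v) = 36 + 29 + 22 + 15 + 8 = 110.

110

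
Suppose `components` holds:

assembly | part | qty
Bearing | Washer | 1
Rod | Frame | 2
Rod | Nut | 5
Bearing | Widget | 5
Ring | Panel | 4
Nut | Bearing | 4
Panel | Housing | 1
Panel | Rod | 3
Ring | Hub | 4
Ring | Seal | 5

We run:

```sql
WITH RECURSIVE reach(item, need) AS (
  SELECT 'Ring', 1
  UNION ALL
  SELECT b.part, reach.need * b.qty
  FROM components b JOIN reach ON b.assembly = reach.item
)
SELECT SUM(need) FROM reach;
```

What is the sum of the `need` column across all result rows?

1794

Base: (Ring, need=1).
Iteration 1: components of {Ring} -> Hub = 1*4 = 4, Panel = 1*4 = 4, Seal = 1*5 = 5.
Iteration 2: components of {Hub,Panel,Seal} -> Housing = 4*1 = 4, Rod = 4*3 = 12.
Iteration 3: components of {Housing,Rod} -> Frame = 12*2 = 24, Nut = 12*5 = 60.
Iteration 4: components of {Frame,Nut} -> Bearing = 60*4 = 240.
Iteration 5: components of {Bearing} -> Washer = 240*1 = 240, Widget = 240*5 = 1200.
Iteration 6: no further components; recursion stops.
SUM(need) = 1 + 4 + 5 + 4 + 12 + 4 + 24 + 60 + 240 + 240 + 1200 = 1794.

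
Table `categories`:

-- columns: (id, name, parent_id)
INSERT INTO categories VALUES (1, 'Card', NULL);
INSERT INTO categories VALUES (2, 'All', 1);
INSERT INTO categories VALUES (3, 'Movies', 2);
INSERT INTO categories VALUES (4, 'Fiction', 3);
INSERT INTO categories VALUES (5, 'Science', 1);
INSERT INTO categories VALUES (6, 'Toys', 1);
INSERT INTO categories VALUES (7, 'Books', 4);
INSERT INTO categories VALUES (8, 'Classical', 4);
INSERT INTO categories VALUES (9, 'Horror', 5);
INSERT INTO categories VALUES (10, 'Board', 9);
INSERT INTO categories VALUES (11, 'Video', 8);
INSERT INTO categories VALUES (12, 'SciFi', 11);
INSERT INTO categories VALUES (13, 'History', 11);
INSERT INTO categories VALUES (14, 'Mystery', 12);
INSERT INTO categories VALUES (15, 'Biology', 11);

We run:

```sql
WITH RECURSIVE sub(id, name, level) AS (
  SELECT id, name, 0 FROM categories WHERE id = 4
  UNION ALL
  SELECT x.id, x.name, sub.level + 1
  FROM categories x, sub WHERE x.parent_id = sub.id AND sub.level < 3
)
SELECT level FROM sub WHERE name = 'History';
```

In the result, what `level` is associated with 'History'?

3

Base: id=4 (Fiction) at level 0.
Iteration 1: rows with parent_id in {4} -> Books (id 7, level 1), Classical (id 8, level 1).
Iteration 2: rows with parent_id in {7,8} -> Video (id 11, level 2).
Iteration 3: rows with parent_id in {11} -> SciFi (id 12, level 3), History (id 13, level 3), Biology (id 15, level 3).
Iteration 4: level < 3 fails for all current rows; recursion stops.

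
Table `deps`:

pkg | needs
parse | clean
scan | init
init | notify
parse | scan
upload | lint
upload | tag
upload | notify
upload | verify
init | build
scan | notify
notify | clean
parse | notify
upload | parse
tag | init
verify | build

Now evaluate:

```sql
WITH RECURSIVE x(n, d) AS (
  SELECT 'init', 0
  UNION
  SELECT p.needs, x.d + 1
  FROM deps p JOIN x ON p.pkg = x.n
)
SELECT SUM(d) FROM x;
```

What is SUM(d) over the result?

Base: (init, d=0).
Iteration 1: edges from {init} -> (build, d=1), (notify, d=1).
Iteration 2: edges from {build,notify} -> (clean, d=2).
Iteration 3: no outgoing edges from {clean}; recursion stops.
SUM(d) = 0 + 1 + 1 + 2 = 4.

4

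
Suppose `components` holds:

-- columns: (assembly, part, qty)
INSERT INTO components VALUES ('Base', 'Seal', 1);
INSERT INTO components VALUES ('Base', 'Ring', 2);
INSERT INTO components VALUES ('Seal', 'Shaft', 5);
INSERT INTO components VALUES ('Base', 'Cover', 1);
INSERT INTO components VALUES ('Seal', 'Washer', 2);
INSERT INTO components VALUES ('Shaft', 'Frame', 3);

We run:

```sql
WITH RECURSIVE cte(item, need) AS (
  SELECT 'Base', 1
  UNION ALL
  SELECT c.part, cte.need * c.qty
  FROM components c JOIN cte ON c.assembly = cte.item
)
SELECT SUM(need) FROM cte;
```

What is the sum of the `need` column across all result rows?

27

Base: (Base, need=1).
Iteration 1: components of {Base} -> Cover = 1*1 = 1, Ring = 1*2 = 2, Seal = 1*1 = 1.
Iteration 2: components of {Cover,Ring,Seal} -> Shaft = 1*5 = 5, Washer = 1*2 = 2.
Iteration 3: components of {Shaft,Washer} -> Frame = 5*3 = 15.
Iteration 4: no further components; recursion stops.
SUM(need) = 1 + 1 + 2 + 1 + 5 + 2 + 15 = 27.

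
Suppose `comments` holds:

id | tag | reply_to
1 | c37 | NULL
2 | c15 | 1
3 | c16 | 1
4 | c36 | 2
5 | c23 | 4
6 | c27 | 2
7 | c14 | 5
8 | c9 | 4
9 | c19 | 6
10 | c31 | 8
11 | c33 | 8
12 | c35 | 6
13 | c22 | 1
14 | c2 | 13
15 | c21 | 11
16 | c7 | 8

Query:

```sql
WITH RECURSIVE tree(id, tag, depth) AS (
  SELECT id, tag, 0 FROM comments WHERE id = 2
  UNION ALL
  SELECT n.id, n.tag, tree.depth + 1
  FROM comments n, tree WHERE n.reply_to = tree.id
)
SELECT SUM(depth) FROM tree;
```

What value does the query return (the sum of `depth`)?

26

Base: id=2 (c15) at depth 0.
Iteration 1: rows with reply_to in {2} -> c36 (id 4, depth 1), c27 (id 6, depth 1).
Iteration 2: rows with reply_to in {4,6} -> c23 (id 5, depth 2), c9 (id 8, depth 2), c19 (id 9, depth 2), c35 (id 12, depth 2).
Iteration 3: rows with reply_to in {5,8,9,12} -> c14 (id 7, depth 3), c31 (id 10, depth 3), c33 (id 11, depth 3), c7 (id 16, depth 3).
Iteration 4: rows with reply_to in {7,10,11,16} -> c21 (id 15, depth 4).
Iteration 5: no rows with reply_to in {15}; recursion stops.
SUM(depth) = 0 + 1 + 1 + 2 + 2 + 2 + 2 + 3 + 3 + 3 + 3 + 4 = 26.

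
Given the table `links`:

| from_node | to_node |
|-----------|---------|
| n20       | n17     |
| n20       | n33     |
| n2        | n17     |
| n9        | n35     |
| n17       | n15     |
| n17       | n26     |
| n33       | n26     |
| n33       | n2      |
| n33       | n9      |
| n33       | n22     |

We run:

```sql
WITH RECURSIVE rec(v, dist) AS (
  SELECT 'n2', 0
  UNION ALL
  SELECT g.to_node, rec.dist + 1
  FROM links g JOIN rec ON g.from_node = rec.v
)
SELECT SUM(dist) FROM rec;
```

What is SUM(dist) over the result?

Base: (n2, dist=0).
Iteration 1: edges from {n2} -> (n17, dist=1).
Iteration 2: edges from {n17} -> (n15, dist=2), (n26, dist=2).
Iteration 3: no outgoing edges from {n15,n26}; recursion stops.
SUM(dist) = 0 + 1 + 2 + 2 = 5.

5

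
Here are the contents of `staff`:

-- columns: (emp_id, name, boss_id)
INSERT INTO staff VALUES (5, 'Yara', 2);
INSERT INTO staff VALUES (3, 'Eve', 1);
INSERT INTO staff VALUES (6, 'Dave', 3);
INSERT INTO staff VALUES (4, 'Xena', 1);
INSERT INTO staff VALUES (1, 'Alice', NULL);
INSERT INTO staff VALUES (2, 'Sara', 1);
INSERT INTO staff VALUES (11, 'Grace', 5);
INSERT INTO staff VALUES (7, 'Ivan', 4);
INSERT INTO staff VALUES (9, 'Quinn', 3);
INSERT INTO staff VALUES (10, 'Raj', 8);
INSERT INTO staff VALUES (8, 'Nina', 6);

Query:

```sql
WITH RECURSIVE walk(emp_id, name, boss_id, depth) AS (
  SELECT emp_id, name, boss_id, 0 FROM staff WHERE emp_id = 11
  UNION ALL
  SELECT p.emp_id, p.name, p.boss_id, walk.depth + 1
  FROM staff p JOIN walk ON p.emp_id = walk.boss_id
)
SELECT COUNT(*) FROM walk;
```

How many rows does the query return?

4

Base: emp_id=11 (Grace), boss_id=5, depth 0.
Iteration 1: join on emp_id=5 -> Yara (id 5, boss_id=2, depth 1).
Iteration 2: join on emp_id=2 -> Sara (id 2, boss_id=1, depth 2).
Iteration 3: join on emp_id=1 -> Alice (id 1, boss_id=NULL, depth 3).
Iteration 4: boss_id is NULL; no match; recursion stops.
Total rows emitted: 4.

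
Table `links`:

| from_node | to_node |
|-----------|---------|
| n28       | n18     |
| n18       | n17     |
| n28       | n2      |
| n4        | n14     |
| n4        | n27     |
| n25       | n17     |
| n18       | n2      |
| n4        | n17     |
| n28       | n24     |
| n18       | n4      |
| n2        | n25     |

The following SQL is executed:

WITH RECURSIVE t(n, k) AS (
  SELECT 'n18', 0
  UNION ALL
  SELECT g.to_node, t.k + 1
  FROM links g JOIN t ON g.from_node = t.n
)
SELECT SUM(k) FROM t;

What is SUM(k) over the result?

14

Base: (n18, k=0).
Iteration 1: edges from {n18} -> (n17, k=1), (n2, k=1), (n4, k=1).
Iteration 2: edges from {n17,n2,n4} -> (n14, k=2), (n17, k=2), (n25, k=2), (n27, k=2).
Iteration 3: edges from {n14,n17,n25,n27} -> (n17, k=3).
Iteration 4: no outgoing edges from {n17}; recursion stops.
SUM(k) = 0 + 1 + 1 + 1 + 2 + 2 + 2 + 2 + 3 = 14.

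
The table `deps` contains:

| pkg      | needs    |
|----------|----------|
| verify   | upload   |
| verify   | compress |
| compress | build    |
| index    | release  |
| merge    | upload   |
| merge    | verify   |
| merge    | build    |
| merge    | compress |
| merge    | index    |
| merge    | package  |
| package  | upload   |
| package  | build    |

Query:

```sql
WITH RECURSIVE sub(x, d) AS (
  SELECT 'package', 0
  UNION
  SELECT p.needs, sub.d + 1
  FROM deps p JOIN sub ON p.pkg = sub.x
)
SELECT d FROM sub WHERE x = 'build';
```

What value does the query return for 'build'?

Base: (package, d=0).
Iteration 1: edges from {package} -> (build, d=1), (upload, d=1).
Iteration 2: no outgoing edges from {build,upload}; recursion stops.

1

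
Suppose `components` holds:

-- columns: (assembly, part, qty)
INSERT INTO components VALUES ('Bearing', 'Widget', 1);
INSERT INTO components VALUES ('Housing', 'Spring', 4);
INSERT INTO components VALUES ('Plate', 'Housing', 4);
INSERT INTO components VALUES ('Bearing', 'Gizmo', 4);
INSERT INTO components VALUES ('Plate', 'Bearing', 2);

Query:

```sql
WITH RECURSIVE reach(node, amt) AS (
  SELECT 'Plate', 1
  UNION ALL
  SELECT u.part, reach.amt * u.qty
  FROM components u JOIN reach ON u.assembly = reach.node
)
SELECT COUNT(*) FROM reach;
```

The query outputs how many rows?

6

Base: (Plate, amt=1).
Iteration 1: components of {Plate} -> Bearing = 1*2 = 2, Housing = 1*4 = 4.
Iteration 2: components of {Bearing,Housing} -> Gizmo = 2*4 = 8, Spring = 4*4 = 16, Widget = 2*1 = 2.
Iteration 3: no further components; recursion stops.
Total rows emitted: 6.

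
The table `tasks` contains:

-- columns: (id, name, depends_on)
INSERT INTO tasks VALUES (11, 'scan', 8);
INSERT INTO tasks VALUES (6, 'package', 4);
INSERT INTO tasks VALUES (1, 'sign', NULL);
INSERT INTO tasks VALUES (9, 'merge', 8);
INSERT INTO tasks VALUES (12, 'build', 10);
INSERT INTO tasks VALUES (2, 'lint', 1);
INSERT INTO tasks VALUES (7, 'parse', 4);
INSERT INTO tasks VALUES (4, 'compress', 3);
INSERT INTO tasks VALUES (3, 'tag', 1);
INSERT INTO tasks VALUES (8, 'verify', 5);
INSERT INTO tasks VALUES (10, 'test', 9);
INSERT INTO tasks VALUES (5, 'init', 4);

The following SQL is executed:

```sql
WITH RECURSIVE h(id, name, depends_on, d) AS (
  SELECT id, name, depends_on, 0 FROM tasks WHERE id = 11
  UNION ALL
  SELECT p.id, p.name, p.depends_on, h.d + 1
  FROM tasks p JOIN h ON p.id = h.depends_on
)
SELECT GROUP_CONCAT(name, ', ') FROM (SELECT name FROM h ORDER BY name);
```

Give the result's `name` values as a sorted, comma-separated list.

compress, init, scan, sign, tag, verify

Base: id=11 (scan), depends_on=8, d 0.
Iteration 1: join on id=8 -> verify (id 8, depends_on=5, d 1).
Iteration 2: join on id=5 -> init (id 5, depends_on=4, d 2).
Iteration 3: join on id=4 -> compress (id 4, depends_on=3, d 3).
Iteration 4: join on id=3 -> tag (id 3, depends_on=1, d 4).
Iteration 5: join on id=1 -> sign (id 1, depends_on=NULL, d 5).
Iteration 6: depends_on is NULL; no match; recursion stops.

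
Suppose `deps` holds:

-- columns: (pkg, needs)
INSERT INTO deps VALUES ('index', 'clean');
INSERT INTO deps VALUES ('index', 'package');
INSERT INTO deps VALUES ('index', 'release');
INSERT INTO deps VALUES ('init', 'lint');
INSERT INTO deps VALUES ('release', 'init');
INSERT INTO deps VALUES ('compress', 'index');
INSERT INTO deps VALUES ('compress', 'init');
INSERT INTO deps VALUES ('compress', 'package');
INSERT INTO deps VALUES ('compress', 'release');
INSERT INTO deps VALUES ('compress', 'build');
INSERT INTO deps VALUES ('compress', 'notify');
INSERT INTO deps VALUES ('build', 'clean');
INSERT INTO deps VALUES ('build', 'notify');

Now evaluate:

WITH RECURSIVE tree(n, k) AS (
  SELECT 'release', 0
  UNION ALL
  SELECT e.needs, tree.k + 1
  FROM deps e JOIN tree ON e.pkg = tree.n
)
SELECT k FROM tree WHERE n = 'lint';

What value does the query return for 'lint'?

Base: (release, k=0).
Iteration 1: edges from {release} -> (init, k=1).
Iteration 2: edges from {init} -> (lint, k=2).
Iteration 3: no outgoing edges from {lint}; recursion stops.

2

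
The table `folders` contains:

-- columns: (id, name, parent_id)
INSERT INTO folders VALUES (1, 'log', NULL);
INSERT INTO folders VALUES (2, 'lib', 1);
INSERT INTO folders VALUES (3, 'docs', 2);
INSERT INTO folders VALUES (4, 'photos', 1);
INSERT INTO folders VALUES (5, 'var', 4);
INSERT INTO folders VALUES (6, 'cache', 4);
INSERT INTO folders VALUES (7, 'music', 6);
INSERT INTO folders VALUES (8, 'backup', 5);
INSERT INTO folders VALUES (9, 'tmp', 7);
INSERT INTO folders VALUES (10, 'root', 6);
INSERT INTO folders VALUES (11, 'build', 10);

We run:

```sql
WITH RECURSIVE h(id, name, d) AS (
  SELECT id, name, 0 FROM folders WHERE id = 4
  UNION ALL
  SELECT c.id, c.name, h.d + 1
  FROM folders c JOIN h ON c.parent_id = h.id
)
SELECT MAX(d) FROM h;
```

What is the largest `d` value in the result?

Base: id=4 (photos) at d 0.
Iteration 1: rows with parent_id in {4} -> var (id 5, d 1), cache (id 6, d 1).
Iteration 2: rows with parent_id in {5,6} -> music (id 7, d 2), backup (id 8, d 2), root (id 10, d 2).
Iteration 3: rows with parent_id in {7,8,10} -> tmp (id 9, d 3), build (id 11, d 3).
Iteration 4: no rows with parent_id in {9,11}; recursion stops.
d values: 0, 1, 1, 2, 2, 2, 3, 3; the maximum is 3.

3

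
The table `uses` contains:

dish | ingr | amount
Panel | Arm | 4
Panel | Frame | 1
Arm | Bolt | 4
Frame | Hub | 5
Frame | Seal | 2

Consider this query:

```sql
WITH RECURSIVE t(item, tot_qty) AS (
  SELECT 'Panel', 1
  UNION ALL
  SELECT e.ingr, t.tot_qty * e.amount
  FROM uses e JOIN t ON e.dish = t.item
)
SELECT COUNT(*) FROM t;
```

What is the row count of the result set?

6

Base: (Panel, tot_qty=1).
Iteration 1: components of {Panel} -> Arm = 1*4 = 4, Frame = 1*1 = 1.
Iteration 2: components of {Arm,Frame} -> Bolt = 4*4 = 16, Hub = 1*5 = 5, Seal = 1*2 = 2.
Iteration 3: no further components; recursion stops.
Total rows emitted: 6.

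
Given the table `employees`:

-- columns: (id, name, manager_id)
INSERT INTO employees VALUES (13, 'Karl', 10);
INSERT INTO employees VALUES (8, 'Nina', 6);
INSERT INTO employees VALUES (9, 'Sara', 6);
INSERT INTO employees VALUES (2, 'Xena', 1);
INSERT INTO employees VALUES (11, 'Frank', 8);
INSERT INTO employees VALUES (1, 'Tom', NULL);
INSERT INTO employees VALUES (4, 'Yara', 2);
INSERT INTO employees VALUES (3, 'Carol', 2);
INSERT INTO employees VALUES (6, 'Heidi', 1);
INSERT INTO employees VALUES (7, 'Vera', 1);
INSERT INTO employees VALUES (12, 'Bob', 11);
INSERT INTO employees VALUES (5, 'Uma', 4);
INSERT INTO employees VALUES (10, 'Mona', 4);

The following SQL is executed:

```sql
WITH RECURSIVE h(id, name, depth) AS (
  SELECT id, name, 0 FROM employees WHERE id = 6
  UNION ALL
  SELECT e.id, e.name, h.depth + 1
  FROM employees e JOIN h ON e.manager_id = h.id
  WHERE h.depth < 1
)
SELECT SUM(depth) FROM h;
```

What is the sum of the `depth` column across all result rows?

2

Base: id=6 (Heidi) at depth 0.
Iteration 1: rows with manager_id in {6} -> Nina (id 8, depth 1), Sara (id 9, depth 1).
Iteration 2: depth < 1 fails for all current rows; recursion stops.
SUM(depth) = 0 + 1 + 1 = 2.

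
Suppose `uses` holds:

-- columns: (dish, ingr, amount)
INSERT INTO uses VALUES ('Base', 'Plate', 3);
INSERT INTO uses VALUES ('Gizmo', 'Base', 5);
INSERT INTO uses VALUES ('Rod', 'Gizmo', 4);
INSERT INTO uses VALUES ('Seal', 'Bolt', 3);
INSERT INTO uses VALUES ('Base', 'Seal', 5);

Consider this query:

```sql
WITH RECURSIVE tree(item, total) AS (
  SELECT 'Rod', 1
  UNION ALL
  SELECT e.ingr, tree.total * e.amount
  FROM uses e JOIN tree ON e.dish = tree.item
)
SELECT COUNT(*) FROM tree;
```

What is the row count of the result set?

6

Base: (Rod, total=1).
Iteration 1: components of {Rod} -> Gizmo = 1*4 = 4.
Iteration 2: components of {Gizmo} -> Base = 4*5 = 20.
Iteration 3: components of {Base} -> Plate = 20*3 = 60, Seal = 20*5 = 100.
Iteration 4: components of {Plate,Seal} -> Bolt = 100*3 = 300.
Iteration 5: no further components; recursion stops.
Total rows emitted: 6.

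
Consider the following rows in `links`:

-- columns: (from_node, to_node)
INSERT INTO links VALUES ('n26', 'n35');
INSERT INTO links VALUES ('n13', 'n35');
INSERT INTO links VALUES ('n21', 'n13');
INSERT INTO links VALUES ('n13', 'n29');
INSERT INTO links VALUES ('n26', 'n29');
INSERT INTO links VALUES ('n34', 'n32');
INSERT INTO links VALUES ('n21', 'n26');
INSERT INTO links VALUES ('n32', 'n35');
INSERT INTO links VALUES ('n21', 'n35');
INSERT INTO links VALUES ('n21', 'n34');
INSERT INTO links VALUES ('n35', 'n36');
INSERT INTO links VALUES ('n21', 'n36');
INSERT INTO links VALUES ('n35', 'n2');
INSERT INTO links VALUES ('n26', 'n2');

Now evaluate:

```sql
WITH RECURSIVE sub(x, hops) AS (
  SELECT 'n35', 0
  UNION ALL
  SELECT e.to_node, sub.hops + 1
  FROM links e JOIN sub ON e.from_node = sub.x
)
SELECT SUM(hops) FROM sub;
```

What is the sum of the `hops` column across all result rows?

2

Base: (n35, hops=0).
Iteration 1: edges from {n35} -> (n2, hops=1), (n36, hops=1).
Iteration 2: no outgoing edges from {n2,n36}; recursion stops.
SUM(hops) = 0 + 1 + 1 = 2.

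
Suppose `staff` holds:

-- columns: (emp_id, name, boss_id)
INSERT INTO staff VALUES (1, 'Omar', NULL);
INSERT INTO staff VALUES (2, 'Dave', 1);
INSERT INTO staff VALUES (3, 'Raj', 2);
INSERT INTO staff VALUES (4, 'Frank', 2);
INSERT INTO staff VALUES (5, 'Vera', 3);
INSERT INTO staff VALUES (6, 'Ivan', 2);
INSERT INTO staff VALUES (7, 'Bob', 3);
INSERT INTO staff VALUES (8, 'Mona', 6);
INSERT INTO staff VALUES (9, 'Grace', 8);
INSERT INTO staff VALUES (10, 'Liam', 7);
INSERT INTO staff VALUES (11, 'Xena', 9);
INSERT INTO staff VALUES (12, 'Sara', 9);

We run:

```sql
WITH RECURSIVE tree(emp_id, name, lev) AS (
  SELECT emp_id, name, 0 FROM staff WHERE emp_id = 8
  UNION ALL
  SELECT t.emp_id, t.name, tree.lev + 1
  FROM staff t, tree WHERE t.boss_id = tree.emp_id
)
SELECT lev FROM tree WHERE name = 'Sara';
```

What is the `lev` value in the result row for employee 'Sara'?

2

Base: emp_id=8 (Mona) at lev 0.
Iteration 1: rows with boss_id in {8} -> Grace (id 9, lev 1).
Iteration 2: rows with boss_id in {9} -> Xena (id 11, lev 2), Sara (id 12, lev 2).
Iteration 3: no rows with boss_id in {11,12}; recursion stops.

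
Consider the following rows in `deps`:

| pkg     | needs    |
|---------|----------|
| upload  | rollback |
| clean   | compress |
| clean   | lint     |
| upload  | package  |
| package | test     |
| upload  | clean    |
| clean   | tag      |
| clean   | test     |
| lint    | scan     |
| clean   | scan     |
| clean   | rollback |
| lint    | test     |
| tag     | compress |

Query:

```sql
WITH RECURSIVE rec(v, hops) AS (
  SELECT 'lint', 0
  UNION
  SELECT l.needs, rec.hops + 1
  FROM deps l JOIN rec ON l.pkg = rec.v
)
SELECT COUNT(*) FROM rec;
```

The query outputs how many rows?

Base: (lint, hops=0).
Iteration 1: edges from {lint} -> (scan, hops=1), (test, hops=1).
Iteration 2: no outgoing edges from {scan,test}; recursion stops.
Total rows emitted: 3.

3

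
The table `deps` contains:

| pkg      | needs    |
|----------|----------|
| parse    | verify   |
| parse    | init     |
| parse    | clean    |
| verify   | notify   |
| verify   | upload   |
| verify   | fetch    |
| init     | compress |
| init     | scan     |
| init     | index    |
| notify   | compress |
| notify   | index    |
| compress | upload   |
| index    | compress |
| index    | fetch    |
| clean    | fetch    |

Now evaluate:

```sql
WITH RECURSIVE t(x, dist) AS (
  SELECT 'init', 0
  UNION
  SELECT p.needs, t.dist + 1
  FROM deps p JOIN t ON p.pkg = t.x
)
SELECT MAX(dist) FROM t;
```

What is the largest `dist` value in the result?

3

Base: (init, dist=0).
Iteration 1: edges from {init} -> (compress, dist=1), (index, dist=1), (scan, dist=1).
Iteration 2: edges from {compress,index,scan} -> (compress, dist=2), (fetch, dist=2), (upload, dist=2).
Iteration 3: edges from {compress,fetch,upload} -> (upload, dist=3).
Iteration 4: no outgoing edges from {upload}; recursion stops.
dist values: 0, 1, 1, 1, 2, 2, 2, 3; the maximum is 3.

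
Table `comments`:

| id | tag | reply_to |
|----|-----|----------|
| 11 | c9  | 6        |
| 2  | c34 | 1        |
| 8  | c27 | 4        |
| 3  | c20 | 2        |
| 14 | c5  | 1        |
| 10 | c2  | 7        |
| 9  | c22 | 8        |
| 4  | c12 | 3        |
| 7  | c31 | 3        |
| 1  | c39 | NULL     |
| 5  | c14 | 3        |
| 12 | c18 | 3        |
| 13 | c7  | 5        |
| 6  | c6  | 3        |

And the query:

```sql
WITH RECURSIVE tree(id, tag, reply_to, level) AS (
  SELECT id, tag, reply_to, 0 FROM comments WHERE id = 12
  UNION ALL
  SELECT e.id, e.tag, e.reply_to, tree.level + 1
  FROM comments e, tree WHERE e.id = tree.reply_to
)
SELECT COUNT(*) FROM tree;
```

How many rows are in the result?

4

Base: id=12 (c18), reply_to=3, level 0.
Iteration 1: join on id=3 -> c20 (id 3, reply_to=2, level 1).
Iteration 2: join on id=2 -> c34 (id 2, reply_to=1, level 2).
Iteration 3: join on id=1 -> c39 (id 1, reply_to=NULL, level 3).
Iteration 4: reply_to is NULL; no match; recursion stops.
Total rows emitted: 4.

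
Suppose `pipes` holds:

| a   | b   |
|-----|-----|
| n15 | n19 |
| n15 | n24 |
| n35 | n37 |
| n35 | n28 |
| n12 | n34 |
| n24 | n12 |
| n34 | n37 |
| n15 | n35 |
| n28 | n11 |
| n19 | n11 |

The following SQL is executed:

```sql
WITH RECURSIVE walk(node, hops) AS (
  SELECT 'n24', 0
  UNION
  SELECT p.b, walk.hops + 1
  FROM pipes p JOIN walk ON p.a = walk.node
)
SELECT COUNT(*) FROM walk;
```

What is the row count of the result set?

Base: (n24, hops=0).
Iteration 1: edges from {n24} -> (n12, hops=1).
Iteration 2: edges from {n12} -> (n34, hops=2).
Iteration 3: edges from {n34} -> (n37, hops=3).
Iteration 4: no outgoing edges from {n37}; recursion stops.
Total rows emitted: 4.

4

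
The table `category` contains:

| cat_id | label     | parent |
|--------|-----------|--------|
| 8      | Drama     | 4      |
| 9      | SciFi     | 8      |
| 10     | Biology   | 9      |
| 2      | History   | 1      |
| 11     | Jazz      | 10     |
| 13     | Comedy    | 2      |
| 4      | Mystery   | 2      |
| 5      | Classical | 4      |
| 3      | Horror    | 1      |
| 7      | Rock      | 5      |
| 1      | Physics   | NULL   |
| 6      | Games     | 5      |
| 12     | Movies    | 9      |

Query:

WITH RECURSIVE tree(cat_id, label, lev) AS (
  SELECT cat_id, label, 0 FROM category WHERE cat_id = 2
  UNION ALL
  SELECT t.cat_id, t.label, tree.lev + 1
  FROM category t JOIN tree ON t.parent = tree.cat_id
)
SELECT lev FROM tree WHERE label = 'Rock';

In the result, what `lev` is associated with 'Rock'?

Base: cat_id=2 (History) at lev 0.
Iteration 1: rows with parent in {2} -> Mystery (id 4, lev 1), Comedy (id 13, lev 1).
Iteration 2: rows with parent in {4,13} -> Classical (id 5, lev 2), Drama (id 8, lev 2).
Iteration 3: rows with parent in {5,8} -> Games (id 6, lev 3), Rock (id 7, lev 3), SciFi (id 9, lev 3).
Iteration 4: rows with parent in {6,7,9} -> Biology (id 10, lev 4), Movies (id 12, lev 4).
Iteration 5: rows with parent in {10,12} -> Jazz (id 11, lev 5).
Iteration 6: no rows with parent in {11}; recursion stops.

3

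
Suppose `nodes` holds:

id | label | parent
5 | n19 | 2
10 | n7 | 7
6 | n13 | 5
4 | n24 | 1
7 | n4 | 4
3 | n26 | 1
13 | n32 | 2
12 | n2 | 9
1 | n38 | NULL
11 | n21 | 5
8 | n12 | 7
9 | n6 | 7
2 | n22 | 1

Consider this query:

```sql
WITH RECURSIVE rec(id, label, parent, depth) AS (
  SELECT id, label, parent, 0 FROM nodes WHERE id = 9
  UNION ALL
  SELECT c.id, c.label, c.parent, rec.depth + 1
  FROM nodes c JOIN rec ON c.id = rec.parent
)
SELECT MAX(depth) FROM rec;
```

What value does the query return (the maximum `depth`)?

3

Base: id=9 (n6), parent=7, depth 0.
Iteration 1: join on id=7 -> n4 (id 7, parent=4, depth 1).
Iteration 2: join on id=4 -> n24 (id 4, parent=1, depth 2).
Iteration 3: join on id=1 -> n38 (id 1, parent=NULL, depth 3).
Iteration 4: parent is NULL; no match; recursion stops.
depth values: 0, 1, 2, 3; the maximum is 3.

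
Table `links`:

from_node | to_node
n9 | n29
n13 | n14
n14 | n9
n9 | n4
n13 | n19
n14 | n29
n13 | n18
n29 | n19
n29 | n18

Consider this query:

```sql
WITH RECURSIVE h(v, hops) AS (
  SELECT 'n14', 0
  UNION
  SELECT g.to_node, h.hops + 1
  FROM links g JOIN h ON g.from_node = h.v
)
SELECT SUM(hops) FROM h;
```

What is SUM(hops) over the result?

Base: (n14, hops=0).
Iteration 1: edges from {n14} -> (n29, hops=1), (n9, hops=1).
Iteration 2: edges from {n29,n9} -> (n18, hops=2), (n19, hops=2), (n29, hops=2), (n4, hops=2).
Iteration 3: edges from {n18,n19,n29,n4} -> (n18, hops=3), (n19, hops=3).
Iteration 4: no outgoing edges from {n18,n19}; recursion stops.
SUM(hops) = 0 + 1 + 1 + 2 + 2 + 2 + 2 + 3 + 3 = 16.

16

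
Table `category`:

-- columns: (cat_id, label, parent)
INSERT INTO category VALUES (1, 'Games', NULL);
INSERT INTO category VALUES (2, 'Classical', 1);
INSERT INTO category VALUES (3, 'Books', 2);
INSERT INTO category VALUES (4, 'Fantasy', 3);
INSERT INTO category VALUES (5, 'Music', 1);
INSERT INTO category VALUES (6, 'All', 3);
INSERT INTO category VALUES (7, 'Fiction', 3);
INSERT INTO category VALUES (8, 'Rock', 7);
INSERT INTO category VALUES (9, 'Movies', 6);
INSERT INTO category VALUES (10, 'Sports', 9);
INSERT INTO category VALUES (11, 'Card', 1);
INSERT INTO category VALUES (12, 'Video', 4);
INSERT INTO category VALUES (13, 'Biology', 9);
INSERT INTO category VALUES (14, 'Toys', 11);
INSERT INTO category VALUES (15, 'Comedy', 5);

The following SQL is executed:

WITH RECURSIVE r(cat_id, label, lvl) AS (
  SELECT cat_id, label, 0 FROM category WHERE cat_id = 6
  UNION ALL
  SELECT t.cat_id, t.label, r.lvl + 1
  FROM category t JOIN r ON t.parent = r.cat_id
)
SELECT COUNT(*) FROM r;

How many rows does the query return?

Base: cat_id=6 (All) at lvl 0.
Iteration 1: rows with parent in {6} -> Movies (id 9, lvl 1).
Iteration 2: rows with parent in {9} -> Sports (id 10, lvl 2), Biology (id 13, lvl 2).
Iteration 3: no rows with parent in {10,13}; recursion stops.
Total rows emitted: 4.

4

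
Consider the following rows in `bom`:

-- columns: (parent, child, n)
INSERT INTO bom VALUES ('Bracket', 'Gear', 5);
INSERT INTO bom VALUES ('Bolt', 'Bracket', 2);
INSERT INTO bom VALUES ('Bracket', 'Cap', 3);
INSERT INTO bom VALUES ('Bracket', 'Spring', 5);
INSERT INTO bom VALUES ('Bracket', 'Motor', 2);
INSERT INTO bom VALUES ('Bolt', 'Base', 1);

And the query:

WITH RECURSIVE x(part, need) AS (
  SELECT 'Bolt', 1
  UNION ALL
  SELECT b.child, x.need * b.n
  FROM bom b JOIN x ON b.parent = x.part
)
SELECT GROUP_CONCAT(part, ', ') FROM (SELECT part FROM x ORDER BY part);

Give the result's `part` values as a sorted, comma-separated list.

Base, Bolt, Bracket, Cap, Gear, Motor, Spring

Base: (Bolt, need=1).
Iteration 1: components of {Bolt} -> Base = 1*1 = 1, Bracket = 1*2 = 2.
Iteration 2: components of {Base,Bracket} -> Cap = 2*3 = 6, Gear = 2*5 = 10, Motor = 2*2 = 4, Spring = 2*5 = 10.
Iteration 3: no further components; recursion stops.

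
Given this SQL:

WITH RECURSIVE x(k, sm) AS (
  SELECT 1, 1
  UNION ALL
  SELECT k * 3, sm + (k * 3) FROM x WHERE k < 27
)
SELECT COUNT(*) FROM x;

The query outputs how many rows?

4

Base: k=1, sm=1.
Iteration 1: 1 < 27 holds -> k = 1 * 3 = 3, sm = 1 + 3 = 4.
Iteration 2: 3 < 27 holds -> k = 3 * 3 = 9, sm = 4 + 9 = 13.
Iteration 3: 9 < 27 holds -> k = 9 * 3 = 27, sm = 13 + 27 = 40.
Iteration 4: 27 < 27 fails; recursion stops.
Total rows emitted: 4.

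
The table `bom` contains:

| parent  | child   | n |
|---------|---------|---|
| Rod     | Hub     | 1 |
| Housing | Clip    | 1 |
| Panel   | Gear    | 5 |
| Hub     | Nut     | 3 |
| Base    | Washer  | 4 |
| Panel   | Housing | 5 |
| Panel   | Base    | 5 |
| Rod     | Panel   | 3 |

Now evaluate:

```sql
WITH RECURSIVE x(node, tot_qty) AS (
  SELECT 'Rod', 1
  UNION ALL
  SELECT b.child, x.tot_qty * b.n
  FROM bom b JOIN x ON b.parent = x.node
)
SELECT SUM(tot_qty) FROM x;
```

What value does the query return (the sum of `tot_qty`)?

Base: (Rod, tot_qty=1).
Iteration 1: components of {Rod} -> Hub = 1*1 = 1, Panel = 1*3 = 3.
Iteration 2: components of {Hub,Panel} -> Base = 3*5 = 15, Gear = 3*5 = 15, Housing = 3*5 = 15, Nut = 1*3 = 3.
Iteration 3: components of {Base,Gear,Housing,Nut} -> Clip = 15*1 = 15, Washer = 15*4 = 60.
Iteration 4: no further components; recursion stops.
SUM(tot_qty) = 1 + 3 + 1 + 15 + 15 + 15 + 3 + 15 + 60 = 128.

128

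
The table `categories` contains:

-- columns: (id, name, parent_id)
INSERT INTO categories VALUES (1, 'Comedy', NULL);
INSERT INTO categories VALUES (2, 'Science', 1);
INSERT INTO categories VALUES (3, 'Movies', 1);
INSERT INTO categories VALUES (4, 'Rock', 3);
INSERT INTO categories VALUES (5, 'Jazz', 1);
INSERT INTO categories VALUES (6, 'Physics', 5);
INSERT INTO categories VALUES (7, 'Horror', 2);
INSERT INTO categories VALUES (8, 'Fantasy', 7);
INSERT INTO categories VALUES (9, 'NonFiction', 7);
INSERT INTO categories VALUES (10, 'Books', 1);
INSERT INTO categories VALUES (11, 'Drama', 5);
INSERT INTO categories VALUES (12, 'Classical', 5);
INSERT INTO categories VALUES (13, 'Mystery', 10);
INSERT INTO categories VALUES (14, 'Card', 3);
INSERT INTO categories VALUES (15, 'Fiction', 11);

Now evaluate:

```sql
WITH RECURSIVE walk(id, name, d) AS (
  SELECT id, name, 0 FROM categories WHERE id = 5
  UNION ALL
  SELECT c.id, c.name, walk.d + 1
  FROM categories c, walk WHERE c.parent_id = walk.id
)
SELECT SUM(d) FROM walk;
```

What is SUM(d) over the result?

5

Base: id=5 (Jazz) at d 0.
Iteration 1: rows with parent_id in {5} -> Physics (id 6, d 1), Drama (id 11, d 1), Classical (id 12, d 1).
Iteration 2: rows with parent_id in {6,11,12} -> Fiction (id 15, d 2).
Iteration 3: no rows with parent_id in {15}; recursion stops.
SUM(d) = 0 + 1 + 1 + 1 + 2 = 5.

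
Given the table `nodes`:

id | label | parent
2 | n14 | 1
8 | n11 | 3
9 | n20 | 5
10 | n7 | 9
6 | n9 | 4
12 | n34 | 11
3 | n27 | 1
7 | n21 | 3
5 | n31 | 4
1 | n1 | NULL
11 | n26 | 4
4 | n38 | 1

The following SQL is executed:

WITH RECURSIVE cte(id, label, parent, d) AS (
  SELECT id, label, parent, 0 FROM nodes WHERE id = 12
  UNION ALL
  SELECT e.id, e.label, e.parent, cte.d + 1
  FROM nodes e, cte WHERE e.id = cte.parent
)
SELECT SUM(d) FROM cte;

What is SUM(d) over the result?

Base: id=12 (n34), parent=11, d 0.
Iteration 1: join on id=11 -> n26 (id 11, parent=4, d 1).
Iteration 2: join on id=4 -> n38 (id 4, parent=1, d 2).
Iteration 3: join on id=1 -> n1 (id 1, parent=NULL, d 3).
Iteration 4: parent is NULL; no match; recursion stops.
SUM(d) = 0 + 1 + 2 + 3 = 6.

6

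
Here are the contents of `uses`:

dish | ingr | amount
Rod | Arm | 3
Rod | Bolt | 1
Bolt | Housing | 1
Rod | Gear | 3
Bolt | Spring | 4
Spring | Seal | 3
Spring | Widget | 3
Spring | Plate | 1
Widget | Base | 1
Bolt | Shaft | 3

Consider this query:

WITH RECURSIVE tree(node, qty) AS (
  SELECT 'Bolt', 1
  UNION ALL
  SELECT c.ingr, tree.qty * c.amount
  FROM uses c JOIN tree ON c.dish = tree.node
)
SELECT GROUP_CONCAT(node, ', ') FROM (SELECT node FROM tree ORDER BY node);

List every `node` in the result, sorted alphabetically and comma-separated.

Base: (Bolt, qty=1).
Iteration 1: components of {Bolt} -> Housing = 1*1 = 1, Shaft = 1*3 = 3, Spring = 1*4 = 4.
Iteration 2: components of {Housing,Shaft,Spring} -> Plate = 4*1 = 4, Seal = 4*3 = 12, Widget = 4*3 = 12.
Iteration 3: components of {Plate,Seal,Widget} -> Base = 12*1 = 12.
Iteration 4: no further components; recursion stops.

Base, Bolt, Housing, Plate, Seal, Shaft, Spring, Widget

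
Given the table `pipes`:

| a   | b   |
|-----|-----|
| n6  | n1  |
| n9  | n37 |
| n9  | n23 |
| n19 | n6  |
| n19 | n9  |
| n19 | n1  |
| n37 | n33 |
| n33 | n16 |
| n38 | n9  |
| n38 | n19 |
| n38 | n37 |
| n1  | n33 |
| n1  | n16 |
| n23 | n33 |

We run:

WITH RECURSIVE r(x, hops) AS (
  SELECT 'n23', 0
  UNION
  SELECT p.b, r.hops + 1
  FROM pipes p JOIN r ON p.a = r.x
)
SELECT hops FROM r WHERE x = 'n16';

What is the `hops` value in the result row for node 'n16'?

Base: (n23, hops=0).
Iteration 1: edges from {n23} -> (n33, hops=1).
Iteration 2: edges from {n33} -> (n16, hops=2).
Iteration 3: no outgoing edges from {n16}; recursion stops.

2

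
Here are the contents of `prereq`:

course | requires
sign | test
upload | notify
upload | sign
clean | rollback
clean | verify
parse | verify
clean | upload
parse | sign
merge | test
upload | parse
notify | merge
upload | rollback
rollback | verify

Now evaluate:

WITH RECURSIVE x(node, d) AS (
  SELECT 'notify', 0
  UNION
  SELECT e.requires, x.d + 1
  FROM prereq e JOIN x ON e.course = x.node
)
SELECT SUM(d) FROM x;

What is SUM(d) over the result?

3

Base: (notify, d=0).
Iteration 1: edges from {notify} -> (merge, d=1).
Iteration 2: edges from {merge} -> (test, d=2).
Iteration 3: no outgoing edges from {test}; recursion stops.
SUM(d) = 0 + 1 + 2 = 3.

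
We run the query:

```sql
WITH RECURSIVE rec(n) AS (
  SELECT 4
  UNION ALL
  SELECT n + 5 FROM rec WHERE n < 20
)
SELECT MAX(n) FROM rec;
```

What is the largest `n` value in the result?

24

Base: n=4.
Iteration 1: 4 < 20 holds -> n = 4 + 5 = 9.
Iteration 2: 9 < 20 holds -> n = 9 + 5 = 14.
Iteration 3: 14 < 20 holds -> n = 14 + 5 = 19.
Iteration 4: 19 < 20 holds -> n = 19 + 5 = 24.
Iteration 5: 24 < 20 fails; recursion stops.
n values: 4, 9, 14, 19, 24; the maximum is 24.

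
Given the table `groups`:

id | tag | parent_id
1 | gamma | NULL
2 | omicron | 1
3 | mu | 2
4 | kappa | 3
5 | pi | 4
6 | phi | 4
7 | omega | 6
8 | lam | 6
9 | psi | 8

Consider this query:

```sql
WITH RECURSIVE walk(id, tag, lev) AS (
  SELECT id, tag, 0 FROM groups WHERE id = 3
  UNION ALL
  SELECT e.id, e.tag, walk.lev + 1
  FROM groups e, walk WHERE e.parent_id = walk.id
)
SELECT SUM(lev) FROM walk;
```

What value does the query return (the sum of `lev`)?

Base: id=3 (mu) at lev 0.
Iteration 1: rows with parent_id in {3} -> kappa (id 4, lev 1).
Iteration 2: rows with parent_id in {4} -> pi (id 5, lev 2), phi (id 6, lev 2).
Iteration 3: rows with parent_id in {5,6} -> omega (id 7, lev 3), lam (id 8, lev 3).
Iteration 4: rows with parent_id in {7,8} -> psi (id 9, lev 4).
Iteration 5: no rows with parent_id in {9}; recursion stops.
SUM(lev) = 0 + 1 + 2 + 2 + 3 + 3 + 4 = 15.

15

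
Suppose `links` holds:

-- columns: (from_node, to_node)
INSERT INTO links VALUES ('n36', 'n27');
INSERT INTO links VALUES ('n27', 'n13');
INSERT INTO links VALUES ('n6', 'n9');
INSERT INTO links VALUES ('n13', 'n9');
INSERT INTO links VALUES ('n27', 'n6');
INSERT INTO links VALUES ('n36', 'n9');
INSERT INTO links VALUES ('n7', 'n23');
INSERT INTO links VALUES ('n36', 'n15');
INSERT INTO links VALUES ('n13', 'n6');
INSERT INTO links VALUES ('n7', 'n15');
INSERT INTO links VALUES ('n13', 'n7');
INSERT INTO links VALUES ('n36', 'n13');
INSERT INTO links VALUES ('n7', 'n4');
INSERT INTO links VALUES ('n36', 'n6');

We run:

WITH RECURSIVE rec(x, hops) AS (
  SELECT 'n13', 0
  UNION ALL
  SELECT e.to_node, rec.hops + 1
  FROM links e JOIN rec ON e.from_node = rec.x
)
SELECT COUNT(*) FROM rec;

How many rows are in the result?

8

Base: (n13, hops=0).
Iteration 1: edges from {n13} -> (n6, hops=1), (n7, hops=1), (n9, hops=1).
Iteration 2: edges from {n6,n7,n9} -> (n15, hops=2), (n23, hops=2), (n4, hops=2), (n9, hops=2).
Iteration 3: no outgoing edges from {n15,n23,n4,n9}; recursion stops.
Total rows emitted: 8.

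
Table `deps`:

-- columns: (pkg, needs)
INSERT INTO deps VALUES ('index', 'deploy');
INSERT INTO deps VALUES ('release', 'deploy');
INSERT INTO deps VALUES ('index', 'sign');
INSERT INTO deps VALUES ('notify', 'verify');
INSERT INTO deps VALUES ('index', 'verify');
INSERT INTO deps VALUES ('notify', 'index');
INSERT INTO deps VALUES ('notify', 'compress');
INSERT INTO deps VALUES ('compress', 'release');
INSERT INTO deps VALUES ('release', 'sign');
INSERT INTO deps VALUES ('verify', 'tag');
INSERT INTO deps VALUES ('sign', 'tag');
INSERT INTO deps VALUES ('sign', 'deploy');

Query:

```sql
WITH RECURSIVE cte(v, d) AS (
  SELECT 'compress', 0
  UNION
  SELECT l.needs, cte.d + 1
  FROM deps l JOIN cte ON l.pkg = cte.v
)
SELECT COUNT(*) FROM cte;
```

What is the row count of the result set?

Base: (compress, d=0).
Iteration 1: edges from {compress} -> (release, d=1).
Iteration 2: edges from {release} -> (deploy, d=2), (sign, d=2).
Iteration 3: edges from {deploy,sign} -> (deploy, d=3), (tag, d=3).
Iteration 4: no outgoing edges from {deploy,tag}; recursion stops.
Total rows emitted: 6.

6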